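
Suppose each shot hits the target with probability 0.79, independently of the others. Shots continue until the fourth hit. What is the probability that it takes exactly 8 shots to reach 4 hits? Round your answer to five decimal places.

0.02651

Y = trial on which the fourth success occurs; negative binomial, r=4, p=0.79.
P(Y=8) = C(7,3) · p^4 · (1−p)^4
= 35 · 0.3895 · 0.0019448 = 0.0265127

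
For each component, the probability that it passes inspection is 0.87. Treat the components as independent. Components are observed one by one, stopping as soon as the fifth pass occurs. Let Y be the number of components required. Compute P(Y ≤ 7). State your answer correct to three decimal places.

Finishing within 7 components ⇔ at least 5 successes in the first 7. With X ~ Binomial(7, 0.87), P(Y ≤ 7) = 1 − P(X ≤ 4).
  k=0: C(7,0)·0.87^0·0.13^7 = 0.00000
  k=1: C(7,1)·0.87^1·0.13^6 = 0.00003
  k=2: C(7,2)·0.87^2·0.13^5 = 0.00059
  k=3: C(7,3)·0.87^3·0.13^4 = 0.00658
  k=4: C(7,4)·0.87^4·0.13^3 = 0.04405
1 − 0.05126 = 0.94874

0.949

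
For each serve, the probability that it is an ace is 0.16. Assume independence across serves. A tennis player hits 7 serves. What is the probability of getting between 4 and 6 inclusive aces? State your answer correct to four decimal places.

X ~ Binomial(7, 0.16); P(4 ≤ X ≤ 6) = Σ C(7,k) p^k (1−p)^(7−k) over k:
  k=4: C(7,4)·0.16^4·0.84^3 = 0.013595
  k=5: C(7,5)·0.16^5·0.84^2 = 0.001554
  k=6: C(7,6)·0.16^6·0.84^1 = 0.000099
Total = 0.015248

0.0152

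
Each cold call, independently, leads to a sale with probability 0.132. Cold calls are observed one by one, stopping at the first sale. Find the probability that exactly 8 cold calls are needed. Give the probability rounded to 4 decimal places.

Geometric (trials to first success), p = 0.132.
P(Y = 8) = (1−p)^7 · p = 0.37123 · 0.132 = 0.049002

0.0490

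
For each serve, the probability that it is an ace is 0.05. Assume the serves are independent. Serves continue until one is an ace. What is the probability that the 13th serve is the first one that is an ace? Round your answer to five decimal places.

0.02702

Geometric (trials to first success), p = 0.05.
P(Y = 13) = (1−p)^12 · p = 0.54036 · 0.05 = 0.0270180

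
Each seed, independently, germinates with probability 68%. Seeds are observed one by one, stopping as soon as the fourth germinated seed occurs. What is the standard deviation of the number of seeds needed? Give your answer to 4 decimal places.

1.6638

Y = total seeds until the fourth success; negative binomial with r=4, p=0.68.
SD(Y) = √[r(1−p)/p²] = √(2.768166) = 1.663781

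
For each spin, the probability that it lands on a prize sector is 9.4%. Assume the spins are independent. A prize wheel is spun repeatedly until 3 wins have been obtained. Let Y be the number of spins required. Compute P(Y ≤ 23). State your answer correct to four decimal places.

Finishing within 23 spins ⇔ at least 3 successes in the first 23. With X ~ Binomial(23, 0.094), P(Y ≤ 23) = 1 − P(X ≤ 2).
  k=0: C(23,0)·0.094^0·0.906^23 = 0.103264
  k=1: C(23,1)·0.094^1·0.906^22 = 0.246420
  k=2: C(23,2)·0.094^2·0.906^21 = 0.281234
1 − 0.630918 = 0.369082

0.3691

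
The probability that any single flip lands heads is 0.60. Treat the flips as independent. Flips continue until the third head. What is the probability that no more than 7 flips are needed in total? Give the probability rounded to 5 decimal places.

0.90374

Finishing within 7 flips ⇔ at least 3 successes in the first 7. With X ~ Binomial(7, 0.60), P(Y ≤ 7) = 1 − P(X ≤ 2).
  k=0: C(7,0)·0.60^0·0.40^7 = 0.0016384
  k=1: C(7,1)·0.60^1·0.40^6 = 0.0172032
  k=2: C(7,2)·0.60^2·0.40^5 = 0.0774144
1 − 0.0962560 = 0.9037440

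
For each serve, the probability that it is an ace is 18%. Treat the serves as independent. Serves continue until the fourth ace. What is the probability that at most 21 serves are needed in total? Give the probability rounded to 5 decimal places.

0.53841

Finishing within 21 serves ⇔ at least 4 successes in the first 21. With X ~ Binomial(21, 0.18), P(Y ≤ 21) = 1 − P(X ≤ 3).
  k=0: C(21,0)·0.18^0·0.82^21 = 0.0154914
  k=1: C(21,1)·0.18^1·0.82^20 = 0.0714116
  k=2: C(21,2)·0.18^2·0.82^19 = 0.1567572
  k=3: C(21,3)·0.18^3·0.82^18 = 0.2179307
1 − 0.4615910 = 0.5384090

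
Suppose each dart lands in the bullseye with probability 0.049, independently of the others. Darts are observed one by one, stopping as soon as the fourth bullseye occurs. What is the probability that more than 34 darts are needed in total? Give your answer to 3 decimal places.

0.917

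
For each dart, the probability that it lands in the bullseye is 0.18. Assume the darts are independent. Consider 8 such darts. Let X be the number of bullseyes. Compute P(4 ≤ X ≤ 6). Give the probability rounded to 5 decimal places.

X ~ Binomial(8, 0.18); P(4 ≤ X ≤ 6) = Σ C(8,k) p^k (1−p)^(8−k) over k:
  k=4: C(8,4)·0.18^4·0.82^4 = 0.0332234
  k=5: C(8,5)·0.18^5·0.82^3 = 0.0058343
  k=6: C(8,6)·0.18^6·0.82^2 = 0.0006404
Total = 0.0396981

0.03970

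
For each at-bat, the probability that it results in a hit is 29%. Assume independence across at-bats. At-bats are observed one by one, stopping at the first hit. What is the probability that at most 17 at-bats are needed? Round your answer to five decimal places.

0.99704

Y = number of at-bats to the first success; geometric, p = 0.29.
P(Y ≤ 17) = 1 − (1−p)^17 = 1 − 0.0029607 = 0.9970393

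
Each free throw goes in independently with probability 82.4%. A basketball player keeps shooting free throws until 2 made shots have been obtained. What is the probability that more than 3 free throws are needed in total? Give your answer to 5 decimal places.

0.08202

Needing more than 3 free throws ⇔ fewer than 2 successes in the first 3. With X ~ Binomial(3, 0.824), P(Y > 3) = P(X ≤ 1).
  k=0: C(3,0)·0.824^0·0.176^3 = 0.0054518
  k=1: C(3,1)·0.824^1·0.176^2 = 0.0765727
P(X ≤ 1) = 0.0820244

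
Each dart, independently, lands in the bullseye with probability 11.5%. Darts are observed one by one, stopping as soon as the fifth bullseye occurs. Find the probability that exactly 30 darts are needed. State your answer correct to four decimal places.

0.0225

Y = trial on which the fifth success occurs; negative binomial, r=5, p=0.115.
P(Y=30) = C(29,4) · p^5 · (1−p)^25
= 23751 · 2.0114e-05 · 0.047161 = 0.022530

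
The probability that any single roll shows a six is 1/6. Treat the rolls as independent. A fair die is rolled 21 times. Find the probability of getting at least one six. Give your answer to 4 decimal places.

P(at least one) = 1 − P(none) = 1 − (1 − 0.166667)^21
= 1 − 0.021737 = 0.978263

0.9783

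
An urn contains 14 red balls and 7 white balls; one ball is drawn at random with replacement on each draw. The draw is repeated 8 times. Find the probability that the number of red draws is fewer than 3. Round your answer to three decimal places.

0.020

X ~ Binomial(8, 0.666667); P(X ≤ 2) = Σ C(8,k) p^k (1−p)^(8−k) over k:
  k=0: C(8,0)·0.666667^0·0.333333^8 = 0.00015
  k=1: C(8,1)·0.666667^1·0.333333^7 = 0.00244
  k=2: C(8,2)·0.666667^2·0.333333^6 = 0.01707
Total = 0.01966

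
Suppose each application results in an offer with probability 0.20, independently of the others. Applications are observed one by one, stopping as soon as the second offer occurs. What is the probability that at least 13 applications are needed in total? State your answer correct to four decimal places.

0.2749

Needing more than 12 applications ⇔ fewer than 2 successes in the first 12. With X ~ Binomial(12, 0.20), P(Y > 12) = P(X ≤ 1).
  k=0: C(12,0)·0.20^0·0.80^12 = 0.068719
  k=1: C(12,1)·0.20^1·0.80^11 = 0.206158
P(X ≤ 1) = 0.274878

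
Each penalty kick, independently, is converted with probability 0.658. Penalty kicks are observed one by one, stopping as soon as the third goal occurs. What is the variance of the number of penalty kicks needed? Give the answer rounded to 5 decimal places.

Y = total penalty kicks until the third success; negative binomial with r=3, p=0.658.
Var(Y) = r(1−p)/p² = 3·0.342 / 0.658² = 2.3697120

2.36971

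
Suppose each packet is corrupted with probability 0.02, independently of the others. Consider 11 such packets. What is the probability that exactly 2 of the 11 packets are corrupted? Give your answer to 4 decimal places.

0.0183

X ~ Binomial(n=11, p=0.02).
P(X=2) = C(11,2) · p^2 · (1−p)^9
= 55 · 0.0004 · 0.83375 = 0.018342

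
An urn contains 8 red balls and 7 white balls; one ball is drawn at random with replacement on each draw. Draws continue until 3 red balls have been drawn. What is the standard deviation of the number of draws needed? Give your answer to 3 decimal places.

Y = total draws until the third success; negative binomial with r=3, p=0.533333.
SD(Y) = √[r(1−p)/p²] = √(4.92188) = 2.21853

2.219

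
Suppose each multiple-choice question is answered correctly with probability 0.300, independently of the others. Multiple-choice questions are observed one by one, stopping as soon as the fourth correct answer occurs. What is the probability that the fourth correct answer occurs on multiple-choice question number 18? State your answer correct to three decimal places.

0.037

Y = trial on which the fourth success occurs; negative binomial, r=4, p=0.30.
P(Y=18) = C(17,3) · p^4 · (1−p)^14
= 680 · 0.0081 · 0.0067822 = 0.03736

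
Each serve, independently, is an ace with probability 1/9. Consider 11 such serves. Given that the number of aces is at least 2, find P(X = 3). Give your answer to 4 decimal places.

X ~ Binomial(11, 0.111111). Want P(X=3 | X≥2) = P(X=3) / P(X≥2).
P(X=3) = C(11,3)·0.111111^3·0.888889^8 = 0.088214
P(X≥2) = 1 − 0.273730 − 0.376379 = 0.349891
Ratio = 0.088214 / 0.349891 = 0.252117

0.2521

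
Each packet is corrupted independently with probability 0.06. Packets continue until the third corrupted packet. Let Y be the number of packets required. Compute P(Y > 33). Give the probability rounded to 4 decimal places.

Needing more than 33 packets ⇔ fewer than 3 successes in the first 33. With X ~ Binomial(33, 0.06), P(Y > 33) = P(X ≤ 2).
  k=0: C(33,0)·0.06^0·0.94^33 = 0.129783
  k=1: C(33,1)·0.06^1·0.94^32 = 0.273374
  k=2: C(33,2)·0.06^2·0.94^31 = 0.279190
P(X ≤ 2) = 0.682347

0.6823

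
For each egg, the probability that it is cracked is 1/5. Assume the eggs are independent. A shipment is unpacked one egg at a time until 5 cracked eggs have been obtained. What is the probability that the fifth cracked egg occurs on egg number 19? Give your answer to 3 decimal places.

0.043

Y = trial on which the fifth success occurs; negative binomial, r=5, p=0.20.
P(Y=19) = C(18,4) · p^5 · (1−p)^14
= 3060 · 0.00032 · 0.04398 = 0.04307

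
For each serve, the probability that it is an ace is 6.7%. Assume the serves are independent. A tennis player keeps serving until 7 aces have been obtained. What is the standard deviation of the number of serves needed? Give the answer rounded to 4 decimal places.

Y = total serves until the seventh success; negative binomial with r=7, p=0.067.
SD(Y) = √[r(1−p)/p²] = √(1454.889730) = 38.143017

38.1430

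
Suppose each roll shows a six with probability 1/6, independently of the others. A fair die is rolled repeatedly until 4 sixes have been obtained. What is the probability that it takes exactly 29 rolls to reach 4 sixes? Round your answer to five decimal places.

Y = trial on which the fourth success occurs; negative binomial, r=4, p=0.166667.
P(Y=29) = C(28,3) · p^4 · (1−p)^25
= 3276 · 0.0007716 · 0.010483 = 0.0264977

0.02650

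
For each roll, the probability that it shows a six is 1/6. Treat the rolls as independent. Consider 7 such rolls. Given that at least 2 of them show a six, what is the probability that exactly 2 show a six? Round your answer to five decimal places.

0.70995

X ~ Binomial(7, 0.166667). Want P(X=2 | X≥2) = P(X=2) / P(X≥2).
P(X=2) = C(7,2)·0.166667^2·0.833333^5 = 0.2344286
P(X≥2) = 1 − 0.2790816 − 0.3907143 = 0.3302040
Ratio = 0.2344286 / 0.3302040 = 0.7099507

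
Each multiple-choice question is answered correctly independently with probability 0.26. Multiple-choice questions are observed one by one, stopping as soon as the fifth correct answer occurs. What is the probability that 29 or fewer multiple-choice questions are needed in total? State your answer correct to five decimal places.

0.90615

Finishing within 29 multiple-choice questions ⇔ at least 5 successes in the first 29. With X ~ Binomial(29, 0.26), P(Y ≤ 29) = 1 − P(X ≤ 4).
  k=0: C(29,0)·0.26^0·0.74^29 = 0.0001613
  k=1: C(29,1)·0.26^1·0.74^28 = 0.0016438
  k=2: C(29,2)·0.26^2·0.74^27 = 0.0080859
  k=3: C(29,3)·0.26^3·0.74^26 = 0.0255690
  k=4: C(29,4)·0.26^4·0.74^25 = 0.0583940
1 − 0.0938541 = 0.9061459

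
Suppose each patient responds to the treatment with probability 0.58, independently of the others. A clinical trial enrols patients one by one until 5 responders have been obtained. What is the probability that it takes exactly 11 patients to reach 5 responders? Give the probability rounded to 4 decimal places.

0.0757

Y = trial on which the fifth success occurs; negative binomial, r=5, p=0.58.
P(Y=11) = C(10,4) · p^5 · (1−p)^6
= 210 · 0.065636 · 0.005489 = 0.075658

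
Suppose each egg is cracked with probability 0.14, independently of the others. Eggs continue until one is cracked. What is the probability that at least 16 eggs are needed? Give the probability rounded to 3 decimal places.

0.104

Y = number of eggs to the first success; geometric, p = 0.14.
P(Y > 15) = P(first 15 all fail) = (1−p)^15 = 0.10411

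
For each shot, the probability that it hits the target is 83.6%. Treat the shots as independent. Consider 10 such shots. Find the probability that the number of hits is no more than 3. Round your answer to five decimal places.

0.00024

X ~ Binomial(10, 0.836); P(X ≤ 3) = Σ C(10,k) p^k (1−p)^(10−k) over k:
  k=0: C(10,0)·0.836^0·0.164^10 = 0.0000000
  k=1: C(10,1)·0.836^1·0.164^9 = 0.0000007
  k=2: C(10,2)·0.836^2·0.164^8 = 0.0000165
  k=3: C(10,3)·0.836^3·0.164^7 = 0.0002237
Total = 0.0002409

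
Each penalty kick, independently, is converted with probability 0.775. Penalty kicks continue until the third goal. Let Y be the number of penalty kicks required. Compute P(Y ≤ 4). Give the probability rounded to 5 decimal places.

0.77969

Finishing within 4 penalty kicks ⇔ at least 3 successes in the first 4. With X ~ Binomial(4, 0.775), P(Y ≤ 4) = 1 − P(X ≤ 2).
  k=0: C(4,0)·0.775^0·0.225^4 = 0.0025629
  k=1: C(4,1)·0.775^1·0.225^3 = 0.0353109
  k=2: C(4,2)·0.775^2·0.225^2 = 0.1824398
1 − 0.2203137 = 0.7796863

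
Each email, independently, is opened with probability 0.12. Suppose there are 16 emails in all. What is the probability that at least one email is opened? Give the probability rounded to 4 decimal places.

0.8707

P(at least one) = 1 − P(none) = 1 − (1 − 0.12)^16
= 1 − 0.129337 = 0.870663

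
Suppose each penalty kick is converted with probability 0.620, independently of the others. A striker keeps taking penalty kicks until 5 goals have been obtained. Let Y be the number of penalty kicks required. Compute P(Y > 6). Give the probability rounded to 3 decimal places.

0.734

Needing more than 6 penalty kicks ⇔ fewer than 5 successes in the first 6. With X ~ Binomial(6, 0.62), P(Y > 6) = P(X ≤ 4).
  k=0: C(6,0)·0.62^0·0.38^6 = 0.00301
  k=1: C(6,1)·0.62^1·0.38^5 = 0.02948
  k=2: C(6,2)·0.62^2·0.38^4 = 0.12023
  k=3: C(6,3)·0.62^3·0.38^3 = 0.26155
  k=4: C(6,4)·0.62^4·0.38^2 = 0.32006
P(X ≤ 4) = 0.73432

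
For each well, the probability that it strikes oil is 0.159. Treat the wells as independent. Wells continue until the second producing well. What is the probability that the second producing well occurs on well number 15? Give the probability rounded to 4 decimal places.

Y = trial on which the second success occurs; negative binomial, r=2, p=0.159.
P(Y=15) = C(14,1) · p^2 · (1−p)^13
= 14 · 0.025281 · 0.10528 = 0.037262

0.0373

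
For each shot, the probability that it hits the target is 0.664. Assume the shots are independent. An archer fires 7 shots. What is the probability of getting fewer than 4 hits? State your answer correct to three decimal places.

X ~ Binomial(7, 0.664); P(X ≤ 3) = Σ C(7,k) p^k (1−p)^(7−k) over k:
  k=0: C(7,0)·0.664^0·0.336^7 = 0.00048
  k=1: C(7,1)·0.664^1·0.336^6 = 0.00669
  k=2: C(7,2)·0.664^2·0.336^5 = 0.03965
  k=3: C(7,3)·0.664^3·0.336^4 = 0.13060
Total = 0.17742

0.177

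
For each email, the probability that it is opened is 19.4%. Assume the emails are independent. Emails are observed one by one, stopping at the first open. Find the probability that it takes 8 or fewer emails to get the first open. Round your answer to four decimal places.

0.8219

Y = number of emails to the first success; geometric, p = 0.194.
P(Y ≤ 8) = 1 − (1−p)^8 = 1 − 0.178107 = 0.821893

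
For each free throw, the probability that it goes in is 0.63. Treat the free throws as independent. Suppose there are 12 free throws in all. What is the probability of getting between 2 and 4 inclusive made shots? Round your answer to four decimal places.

X ~ Binomial(12, 0.63); P(2 ≤ X ≤ 4) = Σ C(12,k) p^k (1−p)^(12−k) over k:
  k=2: C(12,2)·0.63^2·0.37^10 = 0.001260
  k=3: C(12,3)·0.63^3·0.37^9 = 0.007149
  k=4: C(12,4)·0.63^4·0.37^8 = 0.027389
Total = 0.035798

0.0358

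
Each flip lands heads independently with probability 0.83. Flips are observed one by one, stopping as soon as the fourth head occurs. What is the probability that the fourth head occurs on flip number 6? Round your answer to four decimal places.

0.1372

Y = trial on which the fourth success occurs; negative binomial, r=4, p=0.83.
P(Y=6) = C(5,3) · p^4 · (1−p)^2
= 10 · 0.47458 · 0.0289 = 0.137155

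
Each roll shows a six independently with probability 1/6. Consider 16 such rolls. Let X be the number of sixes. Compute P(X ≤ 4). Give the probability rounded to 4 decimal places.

0.8866

X ~ Binomial(16, 0.166667); P(X ≤ 4) = Σ C(16,k) p^k (1−p)^(16−k) over k:
  k=0: C(16,0)·0.166667^0·0.833333^16 = 0.054088
  k=1: C(16,1)·0.166667^1·0.833333^15 = 0.173081
  k=2: C(16,2)·0.166667^2·0.833333^14 = 0.259622
  k=3: C(16,3)·0.166667^3·0.833333^13 = 0.242314
  k=4: C(16,4)·0.166667^4·0.833333^12 = 0.157504
Total = 0.886609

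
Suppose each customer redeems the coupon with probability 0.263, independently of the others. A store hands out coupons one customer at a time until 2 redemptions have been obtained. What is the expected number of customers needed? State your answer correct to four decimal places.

Y = total customers until the second success; negative binomial with r=2, p=0.263.
E[Y] = r / p = 2 / 0.263 = 7.604563

7.6046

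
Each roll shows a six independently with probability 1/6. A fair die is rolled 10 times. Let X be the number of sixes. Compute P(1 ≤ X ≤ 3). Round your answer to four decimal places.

0.7688

X ~ Binomial(10, 0.166667); P(1 ≤ X ≤ 3) = Σ C(10,k) p^k (1−p)^(10−k) over k:
  k=1: C(10,1)·0.166667^1·0.833333^9 = 0.323011
  k=2: C(10,2)·0.166667^2·0.833333^8 = 0.290710
  k=3: C(10,3)·0.166667^3·0.833333^7 = 0.155045
Total = 0.768767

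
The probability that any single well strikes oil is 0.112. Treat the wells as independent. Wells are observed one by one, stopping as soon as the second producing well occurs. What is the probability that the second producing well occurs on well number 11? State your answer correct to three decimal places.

0.043

Y = trial on which the second success occurs; negative binomial, r=2, p=0.112.
P(Y=11) = C(10,1) · p^2 · (1−p)^9
= 10 · 0.012544 · 0.34333 = 0.04307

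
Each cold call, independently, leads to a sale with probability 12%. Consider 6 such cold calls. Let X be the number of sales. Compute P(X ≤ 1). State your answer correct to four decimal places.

0.8444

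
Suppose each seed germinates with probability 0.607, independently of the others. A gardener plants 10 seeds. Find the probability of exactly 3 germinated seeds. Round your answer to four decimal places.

X ~ Binomial(n=10, p=0.607).
P(X=3) = C(10,3) · p^3 · (1−p)^7
= 120 · 0.22365 · 0.0014479 = 0.038859

0.0389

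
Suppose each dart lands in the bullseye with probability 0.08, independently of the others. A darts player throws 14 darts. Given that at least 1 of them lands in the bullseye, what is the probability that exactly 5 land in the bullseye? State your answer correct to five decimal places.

X ~ Binomial(14, 0.08). Want P(X=5 | X≥1) = P(X=5) / P(X≥1).
P(X=5) = C(14,5)·0.08^5·0.92^9 = 0.0030975
P(X≥1) = 1 − 0.3111928 = 0.6888072
Ratio = 0.0030975 / 0.6888072 = 0.0044968

0.00450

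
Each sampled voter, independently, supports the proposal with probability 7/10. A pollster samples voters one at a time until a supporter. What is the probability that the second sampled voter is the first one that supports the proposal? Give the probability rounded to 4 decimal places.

Geometric (trials to first success), p = 0.70.
P(Y = 2) = (1−p)^1 · p = 0.3 · 0.70 = 0.210000

0.2100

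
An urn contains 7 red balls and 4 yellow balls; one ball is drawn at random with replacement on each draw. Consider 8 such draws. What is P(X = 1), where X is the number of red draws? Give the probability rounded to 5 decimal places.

0.00428

X ~ Binomial(n=8, p=0.636364).
P(X=1) = C(8,1) · p^1 · (1−p)^7
= 8 · 0.63636 · 0.00084076 = 0.0042802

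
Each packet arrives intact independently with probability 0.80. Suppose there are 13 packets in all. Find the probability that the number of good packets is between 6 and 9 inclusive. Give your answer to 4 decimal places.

X ~ Binomial(13, 0.80); P(6 ≤ X ≤ 9) = Σ C(13,k) p^k (1−p)^(13−k) over k:
  k=6: C(13,6)·0.80^6·0.20^7 = 0.005758
  k=7: C(13,7)·0.80^7·0.20^6 = 0.023032
  k=8: C(13,8)·0.80^8·0.20^5 = 0.069095
  k=9: C(13,9)·0.80^9·0.20^4 = 0.153545
Total = 0.251430

0.2514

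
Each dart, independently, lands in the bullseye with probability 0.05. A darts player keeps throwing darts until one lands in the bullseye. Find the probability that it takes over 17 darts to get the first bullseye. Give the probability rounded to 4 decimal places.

Y = number of darts to the first success; geometric, p = 0.05.
P(Y > 17) = P(first 17 all fail) = (1−p)^17 = 0.418120

0.4181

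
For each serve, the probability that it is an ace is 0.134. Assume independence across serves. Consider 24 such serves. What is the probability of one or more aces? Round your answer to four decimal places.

0.9683

P(at least one) = 1 − P(none) = 1 − (1 − 0.134)^24
= 1 − 0.031654 = 0.968346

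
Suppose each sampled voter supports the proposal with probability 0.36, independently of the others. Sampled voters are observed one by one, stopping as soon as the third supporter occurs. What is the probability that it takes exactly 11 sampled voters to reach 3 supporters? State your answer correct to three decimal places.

0.059

Y = trial on which the third success occurs; negative binomial, r=3, p=0.36.
P(Y=11) = C(10,2) · p^3 · (1−p)^8
= 45 · 0.046656 · 0.028147 = 0.05910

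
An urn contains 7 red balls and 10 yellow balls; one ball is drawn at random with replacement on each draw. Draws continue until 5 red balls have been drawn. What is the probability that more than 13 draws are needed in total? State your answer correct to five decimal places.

Needing more than 13 draws ⇔ fewer than 5 successes in the first 13. With X ~ Binomial(13, 0.411765), P(Y > 13) = P(X ≤ 4).
  k=0: C(13,0)·0.411765^0·0.588235^13 = 0.0010096
  k=1: C(13,1)·0.411765^1·0.588235^12 = 0.0091877
  k=2: C(13,2)·0.411765^2·0.588235^11 = 0.0385882
  k=3: C(13,3)·0.411765^3·0.588235^10 = 0.0990431
  k=4: C(13,4)·0.411765^4·0.588235^9 = 0.1733254
P(X ≤ 4) = 0.3211540

0.32115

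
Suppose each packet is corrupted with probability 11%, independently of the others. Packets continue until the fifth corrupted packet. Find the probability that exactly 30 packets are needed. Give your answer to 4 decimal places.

Y = trial on which the fifth success occurs; negative binomial, r=5, p=0.11.
P(Y=30) = C(29,4) · p^5 · (1−p)^25
= 23751 · 1.6105e-05 · 0.054294 = 0.020768

0.0208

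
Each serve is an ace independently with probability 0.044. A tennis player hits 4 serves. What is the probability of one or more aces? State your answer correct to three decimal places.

0.165

P(at least one) = 1 − P(none) = 1 − (1 − 0.044)^4
= 1 − 0.83528 = 0.16472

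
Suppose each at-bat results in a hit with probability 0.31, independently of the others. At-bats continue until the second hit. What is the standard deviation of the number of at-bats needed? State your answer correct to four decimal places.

Y = total at-bats until the second success; negative binomial with r=2, p=0.31.
SD(Y) = √[r(1−p)/p²] = √(14.360042) = 3.789465

3.7895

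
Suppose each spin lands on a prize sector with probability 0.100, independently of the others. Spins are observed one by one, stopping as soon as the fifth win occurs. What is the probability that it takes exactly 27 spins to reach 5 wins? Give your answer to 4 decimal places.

Y = trial on which the fifth success occurs; negative binomial, r=5, p=0.10.
P(Y=27) = C(26,4) · p^5 · (1−p)^22
= 14950 · 1e-05 · 0.098477 = 0.014722

0.0147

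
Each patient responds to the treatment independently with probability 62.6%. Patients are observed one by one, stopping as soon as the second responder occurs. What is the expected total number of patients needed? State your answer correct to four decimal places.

Y = total patients until the second success; negative binomial with r=2, p=0.626.
E[Y] = r / p = 2 / 0.626 = 3.194888

3.1949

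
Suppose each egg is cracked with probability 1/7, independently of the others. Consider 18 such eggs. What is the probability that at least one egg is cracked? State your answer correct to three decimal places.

P(at least one) = 1 − P(none) = 1 − (1 − 0.142857)^18
= 1 − 0.06237 = 0.93763

0.938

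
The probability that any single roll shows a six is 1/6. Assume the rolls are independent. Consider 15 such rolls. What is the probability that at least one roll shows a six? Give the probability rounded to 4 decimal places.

0.9351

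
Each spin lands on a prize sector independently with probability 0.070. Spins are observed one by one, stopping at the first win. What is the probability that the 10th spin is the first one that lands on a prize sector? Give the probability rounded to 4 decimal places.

0.0364

Geometric (trials to first success), p = 0.07.
P(Y = 10) = (1−p)^9 · p = 0.52041 · 0.07 = 0.036429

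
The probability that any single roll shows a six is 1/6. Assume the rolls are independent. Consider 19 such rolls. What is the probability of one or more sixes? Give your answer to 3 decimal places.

P(at least one) = 1 − P(none) = 1 − (1 − 0.166667)^19
= 1 − 0.03130 = 0.96870

0.969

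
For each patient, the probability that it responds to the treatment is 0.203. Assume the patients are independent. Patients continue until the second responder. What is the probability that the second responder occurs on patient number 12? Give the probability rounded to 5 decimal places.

0.04688

Y = trial on which the second success occurs; negative binomial, r=2, p=0.203.
P(Y=12) = C(11,1) · p^2 · (1−p)^10
= 11 · 0.041209 · 0.10341 = 0.0468779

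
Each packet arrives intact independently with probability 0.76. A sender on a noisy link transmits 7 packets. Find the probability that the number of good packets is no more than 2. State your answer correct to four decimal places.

0.0107

X ~ Binomial(7, 0.76); P(X ≤ 2) = Σ C(7,k) p^k (1−p)^(7−k) over k:
  k=0: C(7,0)·0.76^0·0.24^7 = 0.000046
  k=1: C(7,1)·0.76^1·0.24^6 = 0.001017
  k=2: C(7,2)·0.76^2·0.24^5 = 0.009658
Total = 0.010721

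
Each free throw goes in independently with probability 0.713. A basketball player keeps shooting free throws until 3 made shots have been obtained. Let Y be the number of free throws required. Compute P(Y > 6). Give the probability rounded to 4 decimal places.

Needing more than 6 free throws ⇔ fewer than 3 successes in the first 6. With X ~ Binomial(6, 0.713), P(Y > 6) = P(X ≤ 2).
  k=0: C(6,0)·0.713^0·0.287^6 = 0.000559
  k=1: C(6,1)·0.713^1·0.287^5 = 0.008330
  k=2: C(6,2)·0.713^2·0.287^4 = 0.051737
P(X ≤ 2) = 0.060626

0.0606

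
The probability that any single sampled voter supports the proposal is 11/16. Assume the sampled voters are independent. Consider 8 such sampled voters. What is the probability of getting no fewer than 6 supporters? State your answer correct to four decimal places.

0.5201

X ~ Binomial(8, 0.6875); P(X ≥ 6) = Σ C(8,k) p^k (1−p)^(8−k) over k:
  k=6: C(8,6)·0.6875^6·0.3125^2 = 0.288732
  k=7: C(8,7)·0.6875^7·0.3125^1 = 0.181488
  k=8: C(8,8)·0.6875^8·0.3125^0 = 0.049909
Total = 0.520129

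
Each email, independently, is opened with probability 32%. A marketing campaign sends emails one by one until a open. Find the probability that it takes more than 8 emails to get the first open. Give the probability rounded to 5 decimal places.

0.04572

Y = number of emails to the first success; geometric, p = 0.32.
P(Y > 8) = P(first 8 all fail) = (1−p)^8 = 0.0457163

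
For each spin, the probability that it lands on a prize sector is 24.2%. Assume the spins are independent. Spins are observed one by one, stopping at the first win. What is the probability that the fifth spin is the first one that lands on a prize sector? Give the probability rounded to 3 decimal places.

0.080

Geometric (trials to first success), p = 0.242.
P(Y = 5) = (1−p)^4 · p = 0.33012 · 0.242 = 0.07989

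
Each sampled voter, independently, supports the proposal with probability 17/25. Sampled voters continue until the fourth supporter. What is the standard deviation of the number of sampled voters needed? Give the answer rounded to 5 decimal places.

1.66378

Y = total sampled voters until the fourth success; negative binomial with r=4, p=0.68.
SD(Y) = √[r(1−p)/p²] = √(2.7681661) = 1.6637807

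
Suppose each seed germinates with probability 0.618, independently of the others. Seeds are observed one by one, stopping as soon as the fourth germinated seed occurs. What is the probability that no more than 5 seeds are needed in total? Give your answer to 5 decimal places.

Finishing within 5 seeds ⇔ at least 4 successes in the first 5. With X ~ Binomial(5, 0.618), P(Y ≤ 5) = 1 − P(X ≤ 3).
  k=0: C(5,0)·0.618^0·0.382^5 = 0.0081342
  k=1: C(5,1)·0.618^1·0.382^4 = 0.0657979
  k=2: C(5,2)·0.618^2·0.382^3 = 0.2128958
  k=3: C(5,3)·0.618^3·0.382^2 = 0.3444230
1 − 0.6312509 = 0.3687491

0.36875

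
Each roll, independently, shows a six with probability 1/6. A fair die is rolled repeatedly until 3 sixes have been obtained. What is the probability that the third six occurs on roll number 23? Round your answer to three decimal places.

Y = trial on which the third success occurs; negative binomial, r=3, p=0.166667.
P(Y=23) = C(22,2) · p^3 · (1−p)^20
= 231 · 0.0046296 · 0.026084 = 0.02790

0.028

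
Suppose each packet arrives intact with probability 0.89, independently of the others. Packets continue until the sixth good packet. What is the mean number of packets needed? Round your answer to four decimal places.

6.7416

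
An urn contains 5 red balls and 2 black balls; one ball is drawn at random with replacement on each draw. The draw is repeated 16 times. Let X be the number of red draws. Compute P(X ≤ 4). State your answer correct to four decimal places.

0.0002

X ~ Binomial(16, 0.714286); P(X ≤ 4) = Σ C(16,k) p^k (1−p)^(16−k) over k:
  k=0: C(16,0)·0.714286^0·0.285714^16 = 0.000000
  k=1: C(16,1)·0.714286^1·0.285714^15 = 0.000000
  k=2: C(16,2)·0.714286^2·0.285714^14 = 0.000001
  k=3: C(16,3)·0.714286^3·0.285714^13 = 0.000017
  k=4: C(16,4)·0.714286^4·0.285714^12 = 0.000140
Total = 0.000159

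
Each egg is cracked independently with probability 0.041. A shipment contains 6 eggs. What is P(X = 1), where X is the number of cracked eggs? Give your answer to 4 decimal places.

X ~ Binomial(n=6, p=0.041).
P(X=1) = C(6,1) · p^1 · (1−p)^5
= 6 · 0.041 · 0.81113 = 0.199539

0.1995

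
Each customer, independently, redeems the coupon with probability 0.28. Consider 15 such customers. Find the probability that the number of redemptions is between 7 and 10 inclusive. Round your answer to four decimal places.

X ~ Binomial(15, 0.28); P(7 ≤ X ≤ 10) = Σ C(15,k) p^k (1−p)^(15−k) over k:
  k=7: C(15,7)·0.28^7·0.72^8 = 0.062707
  k=8: C(15,8)·0.28^8·0.72^7 = 0.024386
  k=9: C(15,9)·0.28^9·0.72^6 = 0.007376
  k=10: C(15,10)·0.28^10·0.72^5 = 0.001721
Total = 0.096190

0.0962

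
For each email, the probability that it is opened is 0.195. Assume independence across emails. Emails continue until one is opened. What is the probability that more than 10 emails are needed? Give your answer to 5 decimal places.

Y = number of emails to the first success; geometric, p = 0.195.
P(Y > 10) = P(first 10 all fail) = (1−p)^10 = 0.1142770

0.11428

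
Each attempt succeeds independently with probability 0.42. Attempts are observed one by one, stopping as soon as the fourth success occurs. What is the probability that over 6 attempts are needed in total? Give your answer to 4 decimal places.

0.7920

Needing more than 6 attempts ⇔ fewer than 4 successes in the first 6. With X ~ Binomial(6, 0.42), P(Y > 6) = P(X ≤ 3).
  k=0: C(6,0)·0.42^0·0.58^6 = 0.038069
  k=1: C(6,1)·0.42^1·0.58^5 = 0.165402
  k=2: C(6,2)·0.42^2·0.58^4 = 0.299434
  k=3: C(6,3)·0.42^3·0.58^3 = 0.289109
P(X ≤ 3) = 0.792014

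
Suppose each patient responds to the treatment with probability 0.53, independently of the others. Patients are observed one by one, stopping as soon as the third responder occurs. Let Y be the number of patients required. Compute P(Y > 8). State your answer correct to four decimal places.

0.1086

Needing more than 8 patients ⇔ fewer than 3 successes in the first 8. With X ~ Binomial(8, 0.53), P(Y > 8) = P(X ≤ 2).
  k=0: C(8,0)·0.53^0·0.47^8 = 0.002381
  k=1: C(8,1)·0.53^1·0.47^7 = 0.021481
  k=2: C(8,2)·0.53^2·0.47^6 = 0.084781
P(X ≤ 2) = 0.108643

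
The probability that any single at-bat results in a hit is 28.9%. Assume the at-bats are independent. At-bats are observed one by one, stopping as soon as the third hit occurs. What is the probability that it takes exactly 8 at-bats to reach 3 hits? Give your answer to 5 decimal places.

0.09210

Y = trial on which the third success occurs; negative binomial, r=3, p=0.289.
P(Y=8) = C(7,2) · p^3 · (1−p)^5
= 21 · 0.024138 · 0.1817 = 0.0921003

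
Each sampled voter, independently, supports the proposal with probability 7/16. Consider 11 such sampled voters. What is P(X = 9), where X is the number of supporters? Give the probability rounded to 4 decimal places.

0.0102

X ~ Binomial(n=11, p=0.4375).
P(X=9) = C(11,9) · p^9 · (1−p)^2
= 55 · 0.00058722 · 0.31641 = 0.010219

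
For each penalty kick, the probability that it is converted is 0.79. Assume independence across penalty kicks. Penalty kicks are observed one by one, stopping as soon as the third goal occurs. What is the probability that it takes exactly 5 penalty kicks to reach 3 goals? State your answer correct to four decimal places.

0.1305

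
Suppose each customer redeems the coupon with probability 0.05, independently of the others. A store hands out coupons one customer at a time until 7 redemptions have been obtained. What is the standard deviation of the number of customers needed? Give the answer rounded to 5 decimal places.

51.57519

Y = total customers until the seventh success; negative binomial with r=7, p=0.05.
SD(Y) = √[r(1−p)/p²] = √(2660.0000000) = 51.5751878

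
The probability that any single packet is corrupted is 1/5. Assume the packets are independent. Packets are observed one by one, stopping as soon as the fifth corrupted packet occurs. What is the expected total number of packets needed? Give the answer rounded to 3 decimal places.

Y = total packets until the fifth success; negative binomial with r=5, p=0.20.
E[Y] = r / p = 5 / 0.20 = 25.00000

25.000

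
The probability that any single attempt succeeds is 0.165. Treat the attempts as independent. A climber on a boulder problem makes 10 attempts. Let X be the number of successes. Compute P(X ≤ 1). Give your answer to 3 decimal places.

0.490

X ~ Binomial(10, 0.165); P(X ≤ 1) = Σ C(10,k) p^k (1−p)^(10−k) over k:
  k=0: C(10,0)·0.165^0·0.835^10 = 0.16476
  k=1: C(10,1)·0.165^1·0.835^9 = 0.32558
Total = 0.49035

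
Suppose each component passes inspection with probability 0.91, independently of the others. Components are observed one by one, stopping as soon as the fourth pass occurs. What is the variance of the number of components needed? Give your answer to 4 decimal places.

Y = total components until the fourth success; negative binomial with r=4, p=0.91.
Var(Y) = r(1−p)/p² = 4·0.09 / 0.91² = 0.434730

0.4347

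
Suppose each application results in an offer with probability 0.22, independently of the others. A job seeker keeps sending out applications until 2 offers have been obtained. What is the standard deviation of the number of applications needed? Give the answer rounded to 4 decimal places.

5.6773

Y = total applications until the second success; negative binomial with r=2, p=0.22.
SD(Y) = √[r(1−p)/p²] = √(32.231405) = 5.677271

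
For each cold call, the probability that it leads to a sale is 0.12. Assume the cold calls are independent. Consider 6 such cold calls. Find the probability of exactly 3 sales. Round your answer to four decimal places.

X ~ Binomial(n=6, p=0.12).
P(X=3) = C(6,3) · p^3 · (1−p)^3
= 20 · 0.001728 · 0.68147 = 0.023552

0.0236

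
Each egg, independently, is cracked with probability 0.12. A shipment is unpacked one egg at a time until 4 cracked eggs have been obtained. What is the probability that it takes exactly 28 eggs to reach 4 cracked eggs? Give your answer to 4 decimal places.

Y = trial on which the fourth success occurs; negative binomial, r=4, p=0.12.
P(Y=28) = C(27,3) · p^4 · (1−p)^24
= 2925 · 0.00020736 · 0.046514 = 0.028212

0.0282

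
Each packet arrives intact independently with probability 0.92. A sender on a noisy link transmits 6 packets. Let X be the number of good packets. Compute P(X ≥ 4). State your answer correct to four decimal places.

0.9915

X ~ Binomial(6, 0.92); P(X ≥ 4) = Σ C(6,k) p^k (1−p)^(6−k) over k:
  k=4: C(6,4)·0.92^4·0.08^2 = 0.068774
  k=5: C(6,5)·0.92^5·0.08^1 = 0.316359
  k=6: C(6,6)·0.92^6·0.08^0 = 0.606355
Total = 0.991488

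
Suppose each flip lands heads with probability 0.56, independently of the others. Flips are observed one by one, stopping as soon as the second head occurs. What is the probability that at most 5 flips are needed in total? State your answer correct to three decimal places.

0.879

Finishing within 5 flips ⇔ at least 2 successes in the first 5. With X ~ Binomial(5, 0.56), P(Y ≤ 5) = 1 − P(X ≤ 1).
  k=0: C(5,0)·0.56^0·0.44^5 = 0.01649
  k=1: C(5,1)·0.56^1·0.44^4 = 0.10495
1 − 0.12144 = 0.87856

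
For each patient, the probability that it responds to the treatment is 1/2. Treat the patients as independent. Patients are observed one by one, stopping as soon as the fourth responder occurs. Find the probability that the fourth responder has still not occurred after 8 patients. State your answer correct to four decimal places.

Needing more than 8 patients ⇔ fewer than 4 successes in the first 8. With X ~ Binomial(8, 0.50), P(Y > 8) = P(X ≤ 3).
  k=0: C(8,0)·0.50^0·0.50^8 = 0.003906
  k=1: C(8,1)·0.50^1·0.50^7 = 0.031250
  k=2: C(8,2)·0.50^2·0.50^6 = 0.109375
  k=3: C(8,3)·0.50^3·0.50^5 = 0.218750
P(X ≤ 3) = 0.363281

0.3633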